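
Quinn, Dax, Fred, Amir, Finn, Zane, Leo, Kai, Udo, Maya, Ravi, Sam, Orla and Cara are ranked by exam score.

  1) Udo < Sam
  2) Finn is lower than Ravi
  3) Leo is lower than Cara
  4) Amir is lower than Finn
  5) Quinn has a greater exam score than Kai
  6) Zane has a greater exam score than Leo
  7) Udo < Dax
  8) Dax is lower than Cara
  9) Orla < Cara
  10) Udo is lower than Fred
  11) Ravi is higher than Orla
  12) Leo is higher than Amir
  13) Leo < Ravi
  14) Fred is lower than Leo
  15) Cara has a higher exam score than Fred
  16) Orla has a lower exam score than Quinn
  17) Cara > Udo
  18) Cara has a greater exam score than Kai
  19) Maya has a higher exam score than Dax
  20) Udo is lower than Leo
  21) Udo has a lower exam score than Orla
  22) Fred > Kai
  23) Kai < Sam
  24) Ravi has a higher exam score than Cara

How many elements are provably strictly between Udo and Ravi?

5

The relations place Udo below Ravi. An element lies strictly between them when it is forced above Udo and also forced below Ravi.
Above Udo: {Dax, Orla, Quinn, Fred, Sam, Maya, Leo, Cara, Zane}. Below Ravi: {Dax, Kai, Orla, Fred, Amir, Finn, Leo, Cara}.
Intersection: {Dax, Orla, Fred, Leo, Cara} — 5.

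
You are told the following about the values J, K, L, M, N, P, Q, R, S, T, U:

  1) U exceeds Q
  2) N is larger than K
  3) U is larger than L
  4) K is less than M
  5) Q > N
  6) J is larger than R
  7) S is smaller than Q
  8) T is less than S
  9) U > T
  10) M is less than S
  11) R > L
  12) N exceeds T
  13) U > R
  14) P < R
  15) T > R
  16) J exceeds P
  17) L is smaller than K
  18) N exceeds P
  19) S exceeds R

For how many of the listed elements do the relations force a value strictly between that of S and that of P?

2

Chaining upward from P reaches: R, T, N, Q, U, J.
Chaining downward from S reaches: L, K, R, T, M.
Strictly between P and S are those in both lists: R, T — 2 elements.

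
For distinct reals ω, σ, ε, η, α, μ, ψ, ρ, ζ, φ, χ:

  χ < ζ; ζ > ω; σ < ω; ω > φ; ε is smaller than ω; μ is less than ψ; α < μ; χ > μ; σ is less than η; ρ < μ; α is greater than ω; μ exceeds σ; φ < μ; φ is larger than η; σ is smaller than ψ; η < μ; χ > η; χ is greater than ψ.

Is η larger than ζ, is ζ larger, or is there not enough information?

Link the given pairs in sequence: η < φ; φ < ω; ω < α; α < μ; μ < χ; χ < ζ.
Together: η < φ < ω < α < μ < χ < ζ.
So ζ is larger.

ζ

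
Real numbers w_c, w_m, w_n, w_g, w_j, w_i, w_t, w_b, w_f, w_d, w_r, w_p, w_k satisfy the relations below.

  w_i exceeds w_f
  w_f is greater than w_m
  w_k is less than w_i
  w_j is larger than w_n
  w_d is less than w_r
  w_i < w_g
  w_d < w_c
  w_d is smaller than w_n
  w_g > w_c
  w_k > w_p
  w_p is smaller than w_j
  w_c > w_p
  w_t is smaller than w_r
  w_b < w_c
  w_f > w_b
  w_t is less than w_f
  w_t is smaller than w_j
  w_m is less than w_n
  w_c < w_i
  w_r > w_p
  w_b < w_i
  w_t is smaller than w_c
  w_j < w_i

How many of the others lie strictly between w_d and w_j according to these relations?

1

Chaining upward from w_d reaches: w_n, w_c, w_r, w_i, w_g.
Chaining downward from w_j reaches: w_t, w_p, w_m, w_n.
Strictly between w_d and w_j are those in both lists: w_n — 1 element.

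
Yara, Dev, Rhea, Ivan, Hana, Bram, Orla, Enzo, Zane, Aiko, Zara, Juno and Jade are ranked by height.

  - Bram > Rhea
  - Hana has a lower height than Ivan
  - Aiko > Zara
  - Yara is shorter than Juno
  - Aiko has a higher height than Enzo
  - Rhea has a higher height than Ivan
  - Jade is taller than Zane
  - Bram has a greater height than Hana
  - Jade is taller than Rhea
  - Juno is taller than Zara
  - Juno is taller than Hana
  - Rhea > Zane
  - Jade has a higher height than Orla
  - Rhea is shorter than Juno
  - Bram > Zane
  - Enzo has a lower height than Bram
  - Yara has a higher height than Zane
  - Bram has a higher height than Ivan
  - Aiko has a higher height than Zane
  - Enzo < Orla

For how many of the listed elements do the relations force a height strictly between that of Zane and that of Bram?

The relations place Zane below Bram. An element lies strictly between them when it is forced above Zane and also forced below Bram.
Above Zane: {Aiko, Rhea, Yara, Juno, Jade}. Below Bram: {Hana, Enzo, Ivan, Rhea}.
Intersection: {Rhea} — 1.

1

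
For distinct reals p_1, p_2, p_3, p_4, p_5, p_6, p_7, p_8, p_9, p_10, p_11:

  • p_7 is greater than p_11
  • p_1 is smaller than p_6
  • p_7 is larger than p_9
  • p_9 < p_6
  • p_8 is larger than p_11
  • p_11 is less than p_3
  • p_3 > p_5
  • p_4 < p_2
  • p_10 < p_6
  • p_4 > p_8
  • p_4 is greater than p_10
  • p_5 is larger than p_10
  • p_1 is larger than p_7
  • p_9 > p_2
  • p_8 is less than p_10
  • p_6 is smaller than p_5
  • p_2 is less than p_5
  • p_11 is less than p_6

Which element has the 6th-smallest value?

p_9

Chaining the given pairs: p_11 < p_8 < p_10 < p_4 < p_2 < p_9 < p_7 < p_1 < p_6 < p_5 < p_3.
Counting 6 from the smallest end gives p_9.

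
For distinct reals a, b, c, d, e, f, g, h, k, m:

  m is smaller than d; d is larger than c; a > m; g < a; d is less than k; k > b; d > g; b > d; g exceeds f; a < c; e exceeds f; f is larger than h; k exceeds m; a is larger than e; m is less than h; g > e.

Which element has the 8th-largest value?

The consecutive relations fix a unique order: m < h < f < e < g < a < c < d < b < k.
Counting 8 from the largest end gives f.

f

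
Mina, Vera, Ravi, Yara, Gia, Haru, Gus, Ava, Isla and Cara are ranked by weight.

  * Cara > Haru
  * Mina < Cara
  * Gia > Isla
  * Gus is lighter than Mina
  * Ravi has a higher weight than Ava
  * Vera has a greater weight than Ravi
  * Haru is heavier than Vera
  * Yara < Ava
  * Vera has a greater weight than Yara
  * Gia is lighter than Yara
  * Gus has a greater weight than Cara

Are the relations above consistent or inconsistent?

Chaining the given relations yields Cara < Gus < Mina, so Cara < Mina. But one relation states Mina < Cara. These cannot both hold.

inconsistent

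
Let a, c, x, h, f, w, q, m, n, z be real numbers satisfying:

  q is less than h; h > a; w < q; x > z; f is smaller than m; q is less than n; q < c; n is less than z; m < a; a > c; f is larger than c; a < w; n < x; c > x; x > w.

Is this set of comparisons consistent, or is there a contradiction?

We have a < w stated directly, yet also w < q < n < z < x < c < f < m < a by chaining the others — so w < a. Contradiction.

inconsistent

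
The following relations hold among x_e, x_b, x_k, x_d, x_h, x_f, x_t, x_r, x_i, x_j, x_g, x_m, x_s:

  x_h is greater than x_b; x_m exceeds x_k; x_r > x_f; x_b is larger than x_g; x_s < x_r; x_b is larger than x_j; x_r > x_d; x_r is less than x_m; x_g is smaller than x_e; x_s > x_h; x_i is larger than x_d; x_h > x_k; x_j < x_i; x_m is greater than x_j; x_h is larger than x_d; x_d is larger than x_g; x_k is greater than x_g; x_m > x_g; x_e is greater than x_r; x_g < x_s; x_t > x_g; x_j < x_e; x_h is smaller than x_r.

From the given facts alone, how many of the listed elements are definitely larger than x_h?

4

Directly above x_h: x_s, x_r.
One step further: x_m, x_e (4 so far).
No other element is forced above x_h by the given relations, so the count is 4.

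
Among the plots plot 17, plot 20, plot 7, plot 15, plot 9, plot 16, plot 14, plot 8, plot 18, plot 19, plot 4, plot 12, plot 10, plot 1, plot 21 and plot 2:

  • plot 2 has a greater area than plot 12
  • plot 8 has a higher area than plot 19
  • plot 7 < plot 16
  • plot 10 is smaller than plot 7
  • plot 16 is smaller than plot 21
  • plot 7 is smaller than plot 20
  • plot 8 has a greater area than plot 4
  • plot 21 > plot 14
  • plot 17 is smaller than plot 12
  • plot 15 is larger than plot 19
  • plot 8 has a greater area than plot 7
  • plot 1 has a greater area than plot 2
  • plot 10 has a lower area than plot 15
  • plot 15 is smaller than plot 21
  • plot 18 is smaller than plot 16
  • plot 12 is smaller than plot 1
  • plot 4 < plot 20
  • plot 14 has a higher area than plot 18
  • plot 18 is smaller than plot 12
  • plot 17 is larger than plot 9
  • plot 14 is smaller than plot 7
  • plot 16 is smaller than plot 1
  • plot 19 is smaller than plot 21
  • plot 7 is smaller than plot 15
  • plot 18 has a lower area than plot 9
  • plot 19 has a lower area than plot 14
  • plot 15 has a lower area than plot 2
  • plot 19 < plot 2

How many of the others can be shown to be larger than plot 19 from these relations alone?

9

Directly above plot 19: plot 14, plot 15, plot 2, plot 21, plot 8.
One step further: plot 7, plot 1 (7 so far).
One step further: plot 16, plot 20 (9 so far).
Nothing else is reachable above plot 19; 9 in all.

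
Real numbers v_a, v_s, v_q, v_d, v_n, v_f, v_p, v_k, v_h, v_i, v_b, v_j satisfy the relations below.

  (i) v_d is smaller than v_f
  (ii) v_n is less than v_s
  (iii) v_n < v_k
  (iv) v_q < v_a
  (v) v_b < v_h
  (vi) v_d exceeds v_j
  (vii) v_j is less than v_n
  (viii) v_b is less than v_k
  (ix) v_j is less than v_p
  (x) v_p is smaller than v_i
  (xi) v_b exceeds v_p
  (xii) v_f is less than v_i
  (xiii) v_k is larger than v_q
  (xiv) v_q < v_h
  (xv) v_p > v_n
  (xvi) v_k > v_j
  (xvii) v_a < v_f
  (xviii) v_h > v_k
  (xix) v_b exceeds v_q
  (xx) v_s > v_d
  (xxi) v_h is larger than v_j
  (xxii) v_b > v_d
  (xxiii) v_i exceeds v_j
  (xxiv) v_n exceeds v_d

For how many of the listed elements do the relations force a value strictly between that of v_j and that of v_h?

The relations place v_j below v_h. An element lies strictly between them when it is forced above v_j and also forced below v_h.
Above v_j: {v_d, v_n, v_p, v_b, v_f, v_k, v_i, v_s}. Below v_h: {v_q, v_d, v_n, v_p, v_b, v_k}.
Intersection: {v_d, v_n, v_p, v_b, v_k} — 5.

5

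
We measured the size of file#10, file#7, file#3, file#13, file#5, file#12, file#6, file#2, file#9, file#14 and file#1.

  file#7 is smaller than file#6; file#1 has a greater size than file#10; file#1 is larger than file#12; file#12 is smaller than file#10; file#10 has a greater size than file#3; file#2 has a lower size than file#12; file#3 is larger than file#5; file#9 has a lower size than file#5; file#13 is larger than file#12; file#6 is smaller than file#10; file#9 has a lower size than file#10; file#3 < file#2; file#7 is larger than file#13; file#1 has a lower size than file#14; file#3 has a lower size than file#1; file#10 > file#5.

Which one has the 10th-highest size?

Chaining the given pairs: file#9 < file#5 < file#3 < file#2 < file#12 < file#13 < file#7 < file#6 < file#10 < file#1 < file#14.
The 10th largest is file#5.

file#5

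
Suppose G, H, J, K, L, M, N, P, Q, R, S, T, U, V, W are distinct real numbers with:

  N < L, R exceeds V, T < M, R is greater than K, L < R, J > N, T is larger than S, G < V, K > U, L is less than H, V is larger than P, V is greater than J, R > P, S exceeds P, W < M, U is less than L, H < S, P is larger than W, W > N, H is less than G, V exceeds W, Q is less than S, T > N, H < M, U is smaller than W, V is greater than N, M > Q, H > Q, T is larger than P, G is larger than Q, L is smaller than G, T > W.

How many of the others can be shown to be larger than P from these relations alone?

5

Directly above P: S, T, V, R.
One step further: M (5 so far).
No other element is forced above P by the given relations, so the count is 5.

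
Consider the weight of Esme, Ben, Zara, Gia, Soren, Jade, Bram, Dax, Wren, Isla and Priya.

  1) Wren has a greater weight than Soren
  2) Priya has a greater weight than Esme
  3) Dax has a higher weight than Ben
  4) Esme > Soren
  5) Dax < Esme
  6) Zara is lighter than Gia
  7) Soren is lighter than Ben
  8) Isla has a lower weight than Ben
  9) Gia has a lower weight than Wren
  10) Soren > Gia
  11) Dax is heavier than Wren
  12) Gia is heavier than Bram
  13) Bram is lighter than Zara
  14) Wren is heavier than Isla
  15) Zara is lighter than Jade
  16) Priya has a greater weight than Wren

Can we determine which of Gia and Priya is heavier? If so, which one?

Priya

Gia < Soren and Soren < Ben give Gia < Ben.
Then Ben < Dax extends the chain to Dax.
Then Dax < Esme extends the chain to Esme.
Then Esme < Priya extends the chain to Priya.
So Priya is heavier.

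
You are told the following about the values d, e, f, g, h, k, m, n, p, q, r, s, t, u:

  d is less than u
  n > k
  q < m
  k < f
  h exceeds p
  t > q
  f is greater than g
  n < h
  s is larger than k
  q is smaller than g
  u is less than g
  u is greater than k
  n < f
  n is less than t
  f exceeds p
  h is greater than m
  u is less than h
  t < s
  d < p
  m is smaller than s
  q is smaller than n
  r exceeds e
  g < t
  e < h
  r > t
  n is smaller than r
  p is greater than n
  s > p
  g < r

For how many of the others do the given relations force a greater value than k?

The elements the relations force above k are n, u, p, g, f, t, h, s, r — no chain reaches any other.
That is 9.

9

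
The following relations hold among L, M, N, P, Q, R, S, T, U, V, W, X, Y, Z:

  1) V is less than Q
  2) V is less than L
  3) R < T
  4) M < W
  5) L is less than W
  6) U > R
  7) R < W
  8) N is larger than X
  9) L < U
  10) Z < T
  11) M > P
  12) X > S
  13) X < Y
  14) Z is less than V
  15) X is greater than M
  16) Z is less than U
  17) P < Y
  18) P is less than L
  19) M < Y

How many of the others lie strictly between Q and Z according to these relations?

1

Chaining upward from Z reaches: V, L, U, W, T.
Chaining downward from Q reaches: V.
Strictly between Z and Q are those in both lists: V — 1 element.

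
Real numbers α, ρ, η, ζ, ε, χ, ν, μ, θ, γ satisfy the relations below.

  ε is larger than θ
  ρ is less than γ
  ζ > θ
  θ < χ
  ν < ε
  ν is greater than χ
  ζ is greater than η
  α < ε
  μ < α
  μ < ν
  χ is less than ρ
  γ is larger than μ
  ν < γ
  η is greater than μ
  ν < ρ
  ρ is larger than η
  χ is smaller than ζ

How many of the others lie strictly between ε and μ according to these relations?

2

Chaining upward from μ reaches: α, ν, η, ζ, ρ, γ.
Chaining downward from ε reaches: θ, χ, α, ν.
Strictly between μ and ε are those in both lists: α, ν — 2 elements.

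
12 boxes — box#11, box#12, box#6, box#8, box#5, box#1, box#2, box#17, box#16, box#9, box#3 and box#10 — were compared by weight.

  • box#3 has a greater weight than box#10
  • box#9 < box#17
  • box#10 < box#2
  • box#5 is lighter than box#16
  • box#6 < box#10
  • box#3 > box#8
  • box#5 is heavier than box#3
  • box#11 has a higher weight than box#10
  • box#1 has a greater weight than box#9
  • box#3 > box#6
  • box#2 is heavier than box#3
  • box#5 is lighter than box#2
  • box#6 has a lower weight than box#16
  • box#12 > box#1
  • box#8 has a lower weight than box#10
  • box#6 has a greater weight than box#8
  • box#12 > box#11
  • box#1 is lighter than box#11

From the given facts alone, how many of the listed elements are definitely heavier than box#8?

The elements the relations force above box#8 are box#6, box#10, box#3, box#5, box#11, box#12, box#16, box#2 — no chain reaches any other.
That is 8.

8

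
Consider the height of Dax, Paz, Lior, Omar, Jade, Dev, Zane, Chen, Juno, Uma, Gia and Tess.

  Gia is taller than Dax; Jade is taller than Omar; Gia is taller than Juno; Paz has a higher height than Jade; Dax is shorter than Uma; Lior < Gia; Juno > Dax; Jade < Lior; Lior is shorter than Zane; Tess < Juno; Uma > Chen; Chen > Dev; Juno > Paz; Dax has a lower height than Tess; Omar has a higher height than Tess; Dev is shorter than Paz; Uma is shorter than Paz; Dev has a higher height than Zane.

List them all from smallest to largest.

Dax < Tess < Omar < Jade < Lior < Zane < Dev < Chen < Uma < Paz < Juno < Gia

Each adjacent pair is fixed by a given relation: Dax < Tess; Tess < Omar; Omar < Jade; Jade < Lior; Lior < Zane; Zane < Dev; Dev < Chen; Chen < Uma; Uma < Paz; Paz < Juno; Juno < Gia. Chaining them end to end gives the full order.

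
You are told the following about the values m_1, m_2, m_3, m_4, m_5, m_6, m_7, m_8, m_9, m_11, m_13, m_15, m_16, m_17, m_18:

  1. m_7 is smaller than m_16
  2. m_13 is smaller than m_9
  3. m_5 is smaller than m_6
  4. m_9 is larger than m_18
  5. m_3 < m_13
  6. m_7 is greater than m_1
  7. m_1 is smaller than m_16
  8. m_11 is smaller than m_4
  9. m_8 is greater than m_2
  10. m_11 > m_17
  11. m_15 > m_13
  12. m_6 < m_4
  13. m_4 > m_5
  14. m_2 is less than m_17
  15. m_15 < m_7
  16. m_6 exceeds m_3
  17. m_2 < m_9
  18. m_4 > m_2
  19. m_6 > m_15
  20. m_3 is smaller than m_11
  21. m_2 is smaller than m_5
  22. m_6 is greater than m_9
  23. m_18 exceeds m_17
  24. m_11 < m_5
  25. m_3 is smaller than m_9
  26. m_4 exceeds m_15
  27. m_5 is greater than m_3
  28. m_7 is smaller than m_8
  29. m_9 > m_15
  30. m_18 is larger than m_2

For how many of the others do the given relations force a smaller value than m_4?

The elements the relations force below m_4 are m_2, m_17, m_3, m_13, m_11, m_18, m_5, m_15, m_9, m_6 — no chain reaches any other.
That is 10.

10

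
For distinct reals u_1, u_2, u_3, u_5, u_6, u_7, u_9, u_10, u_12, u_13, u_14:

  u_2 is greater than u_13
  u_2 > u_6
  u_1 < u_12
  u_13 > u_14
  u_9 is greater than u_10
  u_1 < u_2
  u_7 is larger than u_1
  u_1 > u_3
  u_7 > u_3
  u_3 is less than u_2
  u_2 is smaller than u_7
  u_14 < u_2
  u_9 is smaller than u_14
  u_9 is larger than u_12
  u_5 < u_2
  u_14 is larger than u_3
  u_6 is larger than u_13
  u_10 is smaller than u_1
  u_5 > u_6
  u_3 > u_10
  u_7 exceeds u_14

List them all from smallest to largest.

Each adjacent pair is fixed by a given relation: u_10 < u_3; u_3 < u_1; u_1 < u_12; u_12 < u_9; u_9 < u_14; u_14 < u_13; u_13 < u_6; u_6 < u_5; u_5 < u_2; u_2 < u_7. Chaining them end to end gives the full order.

u_10 < u_3 < u_1 < u_12 < u_9 < u_14 < u_13 < u_6 < u_5 < u_2 < u_7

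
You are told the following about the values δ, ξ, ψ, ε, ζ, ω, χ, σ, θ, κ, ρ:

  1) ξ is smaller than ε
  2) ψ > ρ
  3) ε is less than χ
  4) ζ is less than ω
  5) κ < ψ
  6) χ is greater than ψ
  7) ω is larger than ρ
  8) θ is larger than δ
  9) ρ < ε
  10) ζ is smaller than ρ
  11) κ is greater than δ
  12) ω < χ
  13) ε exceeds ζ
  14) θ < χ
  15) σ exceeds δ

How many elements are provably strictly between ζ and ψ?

Chaining upward from ζ reaches: ρ, ω, ε, χ.
Chaining downward from ψ reaches: ρ, δ, κ.
Strictly between ζ and ψ are those in both lists: ρ — 1 element.

1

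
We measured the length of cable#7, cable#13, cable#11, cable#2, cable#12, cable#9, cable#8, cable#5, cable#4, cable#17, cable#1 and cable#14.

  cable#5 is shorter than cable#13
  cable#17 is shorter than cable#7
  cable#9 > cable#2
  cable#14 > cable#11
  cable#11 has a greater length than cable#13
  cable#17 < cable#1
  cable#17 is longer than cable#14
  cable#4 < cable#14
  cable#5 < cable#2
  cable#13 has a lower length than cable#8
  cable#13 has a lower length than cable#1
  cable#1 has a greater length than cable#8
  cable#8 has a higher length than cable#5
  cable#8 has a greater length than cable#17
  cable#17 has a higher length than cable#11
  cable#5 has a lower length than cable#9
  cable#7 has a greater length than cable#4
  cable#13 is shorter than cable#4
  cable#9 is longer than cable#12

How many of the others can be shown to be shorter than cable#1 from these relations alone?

Directly below cable#1: cable#13, cable#17, cable#8.
One step further: cable#5, cable#11, cable#14 (6 so far).
One step further: cable#4 (7 so far).
Nothing else is reachable below cable#1; 7 in all.

7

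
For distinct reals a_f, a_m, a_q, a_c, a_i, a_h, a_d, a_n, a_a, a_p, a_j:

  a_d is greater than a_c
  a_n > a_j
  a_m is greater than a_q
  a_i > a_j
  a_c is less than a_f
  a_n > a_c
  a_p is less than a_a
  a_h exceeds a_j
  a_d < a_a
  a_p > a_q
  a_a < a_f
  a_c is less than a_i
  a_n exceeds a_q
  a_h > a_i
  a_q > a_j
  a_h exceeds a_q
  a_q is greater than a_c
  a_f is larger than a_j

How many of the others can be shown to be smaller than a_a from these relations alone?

The elements the relations force below a_a are a_c, a_j, a_q, a_d, a_p — no chain reaches any other.
That is 5.

5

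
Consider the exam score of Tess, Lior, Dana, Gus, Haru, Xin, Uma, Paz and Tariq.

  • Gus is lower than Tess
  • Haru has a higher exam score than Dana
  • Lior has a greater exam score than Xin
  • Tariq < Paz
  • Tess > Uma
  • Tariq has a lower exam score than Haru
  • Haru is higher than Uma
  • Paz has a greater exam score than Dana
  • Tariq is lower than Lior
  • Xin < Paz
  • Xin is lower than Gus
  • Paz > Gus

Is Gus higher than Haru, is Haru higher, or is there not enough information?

Following every chain through Gus: above Gus we get Tess, Paz; below Gus we get Xin.
Haru is not reached, and no chain runs the other way from Haru to Gus.
So the given relations leave the order of Gus and Haru undetermined.

undetermined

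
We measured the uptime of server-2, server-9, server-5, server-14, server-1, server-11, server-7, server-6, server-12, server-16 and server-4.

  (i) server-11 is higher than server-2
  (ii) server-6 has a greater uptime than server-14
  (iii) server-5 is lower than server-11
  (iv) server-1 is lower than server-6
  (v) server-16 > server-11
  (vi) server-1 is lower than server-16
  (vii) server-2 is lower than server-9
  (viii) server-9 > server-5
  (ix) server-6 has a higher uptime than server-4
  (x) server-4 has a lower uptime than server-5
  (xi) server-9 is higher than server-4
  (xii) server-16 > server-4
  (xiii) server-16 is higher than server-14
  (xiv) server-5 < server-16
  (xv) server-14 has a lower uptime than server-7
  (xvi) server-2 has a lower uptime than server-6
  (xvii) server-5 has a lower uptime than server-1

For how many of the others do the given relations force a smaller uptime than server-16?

From server-16 the given relations immediately reach server-4, server-5, server-11, server-1, server-14.
From those, server-2 — 6 in total.
No other element is forced below server-16 by the given relations, so the count is 6.

6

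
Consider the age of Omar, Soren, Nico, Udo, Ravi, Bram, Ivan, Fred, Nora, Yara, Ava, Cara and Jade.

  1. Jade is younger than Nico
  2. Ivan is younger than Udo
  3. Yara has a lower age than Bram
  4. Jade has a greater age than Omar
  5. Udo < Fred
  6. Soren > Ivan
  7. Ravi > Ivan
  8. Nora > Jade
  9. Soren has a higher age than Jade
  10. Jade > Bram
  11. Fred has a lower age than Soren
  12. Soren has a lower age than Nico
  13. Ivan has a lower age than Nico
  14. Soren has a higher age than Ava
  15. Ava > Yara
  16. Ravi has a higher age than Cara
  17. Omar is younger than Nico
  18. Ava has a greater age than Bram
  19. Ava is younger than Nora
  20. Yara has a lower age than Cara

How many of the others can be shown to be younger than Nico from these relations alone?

Directly below Nico: Omar, Ivan, Jade, Soren.
One step further: Bram, Ava, Fred (7 so far).
One step further: Yara, Udo (9 so far).
Nothing else is reachable below Nico; 9 in all.

9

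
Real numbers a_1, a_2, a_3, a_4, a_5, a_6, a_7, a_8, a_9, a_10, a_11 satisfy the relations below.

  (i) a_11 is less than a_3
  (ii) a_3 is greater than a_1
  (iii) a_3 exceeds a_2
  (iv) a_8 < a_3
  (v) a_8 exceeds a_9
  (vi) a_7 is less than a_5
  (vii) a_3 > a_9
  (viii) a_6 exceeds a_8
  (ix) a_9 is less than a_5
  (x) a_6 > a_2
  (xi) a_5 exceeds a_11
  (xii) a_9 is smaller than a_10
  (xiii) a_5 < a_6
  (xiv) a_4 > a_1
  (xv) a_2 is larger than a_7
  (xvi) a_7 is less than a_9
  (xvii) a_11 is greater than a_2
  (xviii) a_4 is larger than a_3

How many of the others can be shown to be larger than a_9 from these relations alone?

6

The elements the relations force above a_9 are a_5, a_8, a_10, a_6, a_3, a_4 — no chain reaches any other.
That is 6.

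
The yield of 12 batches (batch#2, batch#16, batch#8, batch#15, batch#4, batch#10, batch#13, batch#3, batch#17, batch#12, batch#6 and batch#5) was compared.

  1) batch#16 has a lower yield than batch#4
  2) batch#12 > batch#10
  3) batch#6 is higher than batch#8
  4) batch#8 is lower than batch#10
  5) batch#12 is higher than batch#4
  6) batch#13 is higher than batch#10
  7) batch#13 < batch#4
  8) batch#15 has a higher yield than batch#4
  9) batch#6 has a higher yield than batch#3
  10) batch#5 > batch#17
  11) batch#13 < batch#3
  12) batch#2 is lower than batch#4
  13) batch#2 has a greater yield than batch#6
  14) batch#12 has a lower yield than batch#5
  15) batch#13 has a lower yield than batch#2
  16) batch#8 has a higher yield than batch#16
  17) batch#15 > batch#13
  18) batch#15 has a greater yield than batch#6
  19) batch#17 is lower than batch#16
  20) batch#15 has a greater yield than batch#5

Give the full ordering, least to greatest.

batch#17 < batch#16 < batch#8 < batch#10 < batch#13 < batch#3 < batch#6 < batch#2 < batch#4 < batch#12 < batch#5 < batch#15

Each adjacent pair is fixed by a given relation: batch#17 < batch#16; batch#16 < batch#8; batch#8 < batch#10; batch#10 < batch#13; batch#13 < batch#3; batch#3 < batch#6; batch#6 < batch#2; batch#2 < batch#4; batch#4 < batch#12; batch#12 < batch#5; batch#5 < batch#15. Chaining them end to end gives the full order.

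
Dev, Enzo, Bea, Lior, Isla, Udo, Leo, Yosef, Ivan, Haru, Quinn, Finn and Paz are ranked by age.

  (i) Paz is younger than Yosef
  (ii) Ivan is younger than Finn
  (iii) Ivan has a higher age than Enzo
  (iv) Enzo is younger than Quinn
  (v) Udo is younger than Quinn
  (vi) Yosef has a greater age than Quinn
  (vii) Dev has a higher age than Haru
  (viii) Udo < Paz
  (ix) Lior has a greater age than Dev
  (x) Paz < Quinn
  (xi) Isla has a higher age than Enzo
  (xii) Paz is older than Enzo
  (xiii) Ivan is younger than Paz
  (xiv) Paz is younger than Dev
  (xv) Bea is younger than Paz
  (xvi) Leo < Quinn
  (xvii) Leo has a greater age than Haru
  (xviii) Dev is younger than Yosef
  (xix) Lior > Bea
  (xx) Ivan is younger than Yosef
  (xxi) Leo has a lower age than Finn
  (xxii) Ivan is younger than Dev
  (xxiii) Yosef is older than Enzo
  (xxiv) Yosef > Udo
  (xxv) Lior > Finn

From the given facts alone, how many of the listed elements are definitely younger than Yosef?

9

Directly below Yosef: Enzo, Udo, Ivan, Paz, Dev, Quinn.
One step further: Bea, Haru, Leo (9 so far).
No other element is forced below Yosef by the given relations, so the count is 9.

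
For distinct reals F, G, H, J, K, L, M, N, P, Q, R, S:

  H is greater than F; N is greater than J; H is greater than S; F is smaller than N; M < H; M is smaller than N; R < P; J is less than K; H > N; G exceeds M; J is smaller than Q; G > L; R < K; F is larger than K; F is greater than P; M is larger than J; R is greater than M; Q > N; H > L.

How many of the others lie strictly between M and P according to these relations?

Chaining upward from M reaches: R, G, K, F, N, H, Q.
Chaining downward from P reaches: J, R.
Strictly between M and P are those in both lists: R — 1 element.

1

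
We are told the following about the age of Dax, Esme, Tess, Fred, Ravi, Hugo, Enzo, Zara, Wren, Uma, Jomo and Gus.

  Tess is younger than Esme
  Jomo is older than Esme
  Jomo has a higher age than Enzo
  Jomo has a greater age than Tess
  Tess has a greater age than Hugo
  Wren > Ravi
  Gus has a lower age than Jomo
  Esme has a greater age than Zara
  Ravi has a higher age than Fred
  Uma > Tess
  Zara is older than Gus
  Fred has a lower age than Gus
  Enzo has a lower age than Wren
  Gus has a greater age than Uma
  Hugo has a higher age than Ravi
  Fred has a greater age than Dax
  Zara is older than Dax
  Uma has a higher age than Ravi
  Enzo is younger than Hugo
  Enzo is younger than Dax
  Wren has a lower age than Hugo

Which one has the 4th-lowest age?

Chaining the given pairs: Enzo < Dax < Fred < Ravi < Wren < Hugo < Tess < Uma < Gus < Zara < Esme < Jomo.
The 4th smallest is Ravi.

Ravi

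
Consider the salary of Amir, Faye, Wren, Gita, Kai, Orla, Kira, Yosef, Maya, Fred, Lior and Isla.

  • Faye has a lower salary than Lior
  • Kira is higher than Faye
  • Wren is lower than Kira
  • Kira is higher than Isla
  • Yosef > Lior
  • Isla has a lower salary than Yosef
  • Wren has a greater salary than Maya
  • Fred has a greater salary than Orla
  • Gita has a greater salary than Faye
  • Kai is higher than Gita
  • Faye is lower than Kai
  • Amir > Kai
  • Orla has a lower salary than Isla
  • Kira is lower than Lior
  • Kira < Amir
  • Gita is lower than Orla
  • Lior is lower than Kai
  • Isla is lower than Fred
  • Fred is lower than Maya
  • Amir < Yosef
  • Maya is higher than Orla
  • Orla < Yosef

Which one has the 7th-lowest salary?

Wren

Piecing the relations together gives one ordering: Faye < Gita < Orla < Isla < Fred < Maya < Wren < Kira < Lior < Kai < Amir < Yosef.
Counting 7 from the smallest end gives Wren.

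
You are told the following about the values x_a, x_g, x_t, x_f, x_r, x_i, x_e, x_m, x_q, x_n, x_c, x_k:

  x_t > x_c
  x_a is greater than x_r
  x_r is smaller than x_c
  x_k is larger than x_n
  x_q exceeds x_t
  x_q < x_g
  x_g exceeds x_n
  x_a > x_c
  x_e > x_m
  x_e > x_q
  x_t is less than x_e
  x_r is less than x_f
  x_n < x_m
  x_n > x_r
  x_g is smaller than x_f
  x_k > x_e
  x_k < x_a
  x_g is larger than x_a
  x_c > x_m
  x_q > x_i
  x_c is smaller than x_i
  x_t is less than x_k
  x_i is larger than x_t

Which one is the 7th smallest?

x_q

The consecutive relations fix a unique order: x_r < x_n < x_m < x_c < x_t < x_i < x_q < x_e < x_k < x_a < x_g < x_f.
The 7th smallest is x_q.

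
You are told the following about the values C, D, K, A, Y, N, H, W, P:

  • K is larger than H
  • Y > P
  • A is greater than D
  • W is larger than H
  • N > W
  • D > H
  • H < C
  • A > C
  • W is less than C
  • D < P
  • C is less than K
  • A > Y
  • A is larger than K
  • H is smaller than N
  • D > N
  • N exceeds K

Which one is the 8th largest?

W

Chaining the given pairs: H < W < C < K < N < D < P < Y < A.
Counting 8 from the largest end gives W.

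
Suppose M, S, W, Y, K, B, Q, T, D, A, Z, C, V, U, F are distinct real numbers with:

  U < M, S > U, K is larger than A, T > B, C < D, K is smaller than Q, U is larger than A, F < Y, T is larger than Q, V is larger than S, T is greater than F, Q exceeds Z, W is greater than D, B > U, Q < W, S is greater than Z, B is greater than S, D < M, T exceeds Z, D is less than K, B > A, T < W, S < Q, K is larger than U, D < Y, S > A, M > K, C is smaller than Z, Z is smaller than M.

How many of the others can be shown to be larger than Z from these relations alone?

7

From Z the given relations immediately reach S, Q, T, M.
From those, V, B, W — 7 in total.
Nothing else is reachable above Z; 7 in all.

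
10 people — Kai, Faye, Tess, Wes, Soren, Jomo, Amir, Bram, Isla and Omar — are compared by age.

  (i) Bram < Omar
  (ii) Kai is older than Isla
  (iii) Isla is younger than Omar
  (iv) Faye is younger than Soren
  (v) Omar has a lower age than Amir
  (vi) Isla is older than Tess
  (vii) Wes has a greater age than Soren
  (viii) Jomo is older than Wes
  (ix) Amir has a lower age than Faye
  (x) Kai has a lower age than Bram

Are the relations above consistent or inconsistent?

consistent

Every relation is compatible with Tess < Isla < Kai < Bram < Omar < Amir < Faye < Soren < Wes < Jomo; the set is consistent.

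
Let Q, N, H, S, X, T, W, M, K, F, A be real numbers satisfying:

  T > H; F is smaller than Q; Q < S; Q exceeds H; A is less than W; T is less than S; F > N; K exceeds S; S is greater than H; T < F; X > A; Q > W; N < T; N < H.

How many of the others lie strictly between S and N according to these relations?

4

Chaining upward from N reaches: H, T, F, Q, K.
Chaining downward from S reaches: H, A, W, T, F, Q.
Strictly between N and S are those in both lists: H, T, F, Q — 4 elements.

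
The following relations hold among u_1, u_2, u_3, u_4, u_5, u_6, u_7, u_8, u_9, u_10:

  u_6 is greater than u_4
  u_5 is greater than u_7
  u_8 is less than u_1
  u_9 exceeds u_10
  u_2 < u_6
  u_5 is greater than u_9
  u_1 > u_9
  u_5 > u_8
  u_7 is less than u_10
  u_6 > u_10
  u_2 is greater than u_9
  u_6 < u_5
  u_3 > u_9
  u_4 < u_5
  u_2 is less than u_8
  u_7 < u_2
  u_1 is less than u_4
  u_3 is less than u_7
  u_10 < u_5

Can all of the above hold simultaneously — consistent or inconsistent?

inconsistent

We have u_7 < u_10 stated directly, yet also u_10 < u_9 < u_3 < u_7 by chaining the others — so u_10 < u_7. Contradiction.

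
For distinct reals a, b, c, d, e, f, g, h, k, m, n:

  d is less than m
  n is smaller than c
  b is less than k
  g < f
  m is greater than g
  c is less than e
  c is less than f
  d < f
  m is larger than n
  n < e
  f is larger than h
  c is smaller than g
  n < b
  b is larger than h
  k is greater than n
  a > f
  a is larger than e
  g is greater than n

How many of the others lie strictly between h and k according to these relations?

The relations place h below k. An element lies strictly between them when it is forced above h and also forced below k.
Above h: {f, b, a}. Below k: {n, b}.
Intersection: {b} — 1.

1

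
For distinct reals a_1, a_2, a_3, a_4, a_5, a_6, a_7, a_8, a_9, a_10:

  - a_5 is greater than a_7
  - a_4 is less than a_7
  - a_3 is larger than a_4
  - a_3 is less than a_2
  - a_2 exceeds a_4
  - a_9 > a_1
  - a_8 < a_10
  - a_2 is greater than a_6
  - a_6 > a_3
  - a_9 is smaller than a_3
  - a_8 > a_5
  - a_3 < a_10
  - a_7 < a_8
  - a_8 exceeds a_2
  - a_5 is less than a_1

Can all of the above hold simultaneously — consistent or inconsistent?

consistent

The single ordering a_4 < a_7 < a_5 < a_1 < a_9 < a_3 < a_6 < a_2 < a_8 < a_10 satisfies every listed relation, so no contradiction arises.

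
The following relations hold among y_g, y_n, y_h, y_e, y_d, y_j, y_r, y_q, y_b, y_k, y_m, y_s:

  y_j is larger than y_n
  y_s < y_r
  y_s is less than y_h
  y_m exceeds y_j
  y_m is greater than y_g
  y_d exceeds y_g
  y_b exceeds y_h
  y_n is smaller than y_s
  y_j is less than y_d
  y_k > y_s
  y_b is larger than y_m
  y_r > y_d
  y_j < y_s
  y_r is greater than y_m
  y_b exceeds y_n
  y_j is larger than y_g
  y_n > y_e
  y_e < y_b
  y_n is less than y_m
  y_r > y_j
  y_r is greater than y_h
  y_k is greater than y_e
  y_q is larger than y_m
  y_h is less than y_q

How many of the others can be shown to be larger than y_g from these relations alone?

The elements the relations force above y_g are y_j, y_d, y_s, y_m, y_h, y_r, y_q, y_k, y_b — no chain reaches any other.
That is 9.

9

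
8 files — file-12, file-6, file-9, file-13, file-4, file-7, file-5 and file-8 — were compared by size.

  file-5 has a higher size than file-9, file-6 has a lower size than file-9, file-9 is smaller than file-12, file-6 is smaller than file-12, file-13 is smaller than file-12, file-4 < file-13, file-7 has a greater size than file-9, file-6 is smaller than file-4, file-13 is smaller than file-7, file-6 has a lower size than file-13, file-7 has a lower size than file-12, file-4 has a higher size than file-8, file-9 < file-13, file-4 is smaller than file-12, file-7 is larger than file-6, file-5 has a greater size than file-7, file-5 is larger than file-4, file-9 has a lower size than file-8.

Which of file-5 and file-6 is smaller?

file-6

file-6 < file-9 and file-9 < file-8 give file-6 < file-8.
Then file-8 < file-4 extends the chain to file-4.
With file-4 < file-13: file-6 < file-9 < file-8 < file-4 < file-13.
With file-13 < file-7: file-6 < file-9 < file-8 < file-4 < file-13 < file-7.
With file-7 < file-5: file-6 < file-9 < file-8 < file-4 < file-13 < file-7 < file-5.
So file-6 < file-5; file-6 is the smaller of the two.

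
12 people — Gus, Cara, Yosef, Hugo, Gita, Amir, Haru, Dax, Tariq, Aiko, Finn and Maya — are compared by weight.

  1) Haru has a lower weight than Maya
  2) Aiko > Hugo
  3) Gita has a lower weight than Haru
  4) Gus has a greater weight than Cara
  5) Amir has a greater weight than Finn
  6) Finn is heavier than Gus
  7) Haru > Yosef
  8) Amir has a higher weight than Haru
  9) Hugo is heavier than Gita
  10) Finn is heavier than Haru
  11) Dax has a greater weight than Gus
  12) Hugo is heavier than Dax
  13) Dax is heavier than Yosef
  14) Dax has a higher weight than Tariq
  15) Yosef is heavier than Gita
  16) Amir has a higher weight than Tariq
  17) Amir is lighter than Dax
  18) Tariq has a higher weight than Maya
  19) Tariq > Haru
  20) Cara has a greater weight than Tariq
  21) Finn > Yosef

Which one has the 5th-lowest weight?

Tariq

The consecutive relations fix a unique order: Gita < Yosef < Haru < Maya < Tariq < Cara < Gus < Finn < Amir < Dax < Hugo < Aiko.
The 5th smallest is Tariq.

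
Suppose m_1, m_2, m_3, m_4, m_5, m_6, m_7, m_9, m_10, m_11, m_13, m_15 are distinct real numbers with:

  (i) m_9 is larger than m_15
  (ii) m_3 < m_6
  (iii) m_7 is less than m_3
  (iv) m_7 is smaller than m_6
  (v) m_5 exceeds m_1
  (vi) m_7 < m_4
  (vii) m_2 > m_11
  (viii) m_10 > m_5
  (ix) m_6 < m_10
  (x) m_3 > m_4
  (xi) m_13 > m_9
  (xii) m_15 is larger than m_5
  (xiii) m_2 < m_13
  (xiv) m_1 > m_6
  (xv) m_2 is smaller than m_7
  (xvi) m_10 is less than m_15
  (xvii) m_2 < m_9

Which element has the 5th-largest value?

m_5

Chaining the given pairs: m_11 < m_2 < m_7 < m_4 < m_3 < m_6 < m_1 < m_5 < m_10 < m_15 < m_9 < m_13.
Counting 5 from the largest end gives m_5.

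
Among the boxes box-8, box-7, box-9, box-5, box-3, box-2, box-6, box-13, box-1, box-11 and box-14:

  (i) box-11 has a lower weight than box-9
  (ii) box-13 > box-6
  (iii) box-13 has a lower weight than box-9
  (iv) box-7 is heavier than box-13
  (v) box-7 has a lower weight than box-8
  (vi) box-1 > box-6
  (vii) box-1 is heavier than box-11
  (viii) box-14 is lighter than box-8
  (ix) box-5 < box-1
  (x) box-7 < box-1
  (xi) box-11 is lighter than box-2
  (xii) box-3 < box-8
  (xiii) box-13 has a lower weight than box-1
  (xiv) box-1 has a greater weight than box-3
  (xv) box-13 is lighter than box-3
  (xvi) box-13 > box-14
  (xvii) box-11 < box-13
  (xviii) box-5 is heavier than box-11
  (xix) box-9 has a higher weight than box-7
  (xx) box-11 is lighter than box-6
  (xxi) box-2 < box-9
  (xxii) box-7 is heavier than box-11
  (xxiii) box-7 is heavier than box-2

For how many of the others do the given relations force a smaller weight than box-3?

4

From box-3 the given relations immediately reach box-13.
From those, box-11, box-14, box-6 — 4 in total.
No other element is forced below box-3 by the given relations, so the count is 4.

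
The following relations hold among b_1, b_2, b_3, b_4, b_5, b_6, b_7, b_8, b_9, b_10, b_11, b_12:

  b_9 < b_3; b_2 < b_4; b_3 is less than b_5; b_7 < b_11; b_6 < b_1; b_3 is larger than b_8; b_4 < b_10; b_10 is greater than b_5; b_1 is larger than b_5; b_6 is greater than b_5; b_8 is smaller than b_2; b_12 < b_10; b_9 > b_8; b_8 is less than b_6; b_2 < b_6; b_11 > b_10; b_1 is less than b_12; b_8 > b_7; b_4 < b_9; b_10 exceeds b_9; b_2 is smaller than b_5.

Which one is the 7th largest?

Chaining the given pairs: b_7 < b_8 < b_2 < b_4 < b_9 < b_3 < b_5 < b_6 < b_1 < b_12 < b_10 < b_11.
The 7th largest is b_3.

b_3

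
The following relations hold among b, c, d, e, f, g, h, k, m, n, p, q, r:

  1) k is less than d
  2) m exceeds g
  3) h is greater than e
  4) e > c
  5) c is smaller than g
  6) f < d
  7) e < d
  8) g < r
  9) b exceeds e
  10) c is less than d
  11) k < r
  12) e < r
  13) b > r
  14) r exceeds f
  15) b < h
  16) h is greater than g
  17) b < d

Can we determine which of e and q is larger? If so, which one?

Following every chain through e: above e we get r, b, d, h; below e we get c.
q is not reached, and no chain runs the other way from q to e.
So the given relations leave the order of e and q undetermined.

undetermined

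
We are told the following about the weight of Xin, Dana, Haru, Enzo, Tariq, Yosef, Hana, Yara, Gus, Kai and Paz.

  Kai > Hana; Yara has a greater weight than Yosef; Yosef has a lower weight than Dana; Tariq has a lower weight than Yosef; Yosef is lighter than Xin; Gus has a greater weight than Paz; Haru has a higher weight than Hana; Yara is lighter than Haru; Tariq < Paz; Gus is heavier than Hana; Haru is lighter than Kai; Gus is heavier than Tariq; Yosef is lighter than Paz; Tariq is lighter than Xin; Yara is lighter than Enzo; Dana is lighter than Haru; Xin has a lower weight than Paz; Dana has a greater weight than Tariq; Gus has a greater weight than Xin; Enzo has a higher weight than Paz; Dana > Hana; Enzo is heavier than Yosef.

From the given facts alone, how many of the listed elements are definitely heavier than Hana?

The elements the relations force above Hana are Dana, Haru, Kai, Gus — no chain reaches any other.
That is 4.

4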